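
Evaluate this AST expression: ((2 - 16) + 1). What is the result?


Expression: ((2 - 16) + 1)
Evaluating step by step:
  2 - 16 = -14
  -14 + 1 = -13
Result: -13

-13


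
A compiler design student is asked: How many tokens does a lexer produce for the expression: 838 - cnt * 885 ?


Scanning '838 - cnt * 885'
Token 1: '838' -> integer_literal
Token 2: '-' -> operator
Token 3: 'cnt' -> identifier
Token 4: '*' -> operator
Token 5: '885' -> integer_literal
Total tokens: 5

5


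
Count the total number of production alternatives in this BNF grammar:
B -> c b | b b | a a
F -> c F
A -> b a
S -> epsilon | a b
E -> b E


Counting alternatives per rule:
  B: 3 alternative(s)
  F: 1 alternative(s)
  A: 1 alternative(s)
  S: 2 alternative(s)
  E: 1 alternative(s)
Sum: 3 + 1 + 1 + 2 + 1 = 8

8


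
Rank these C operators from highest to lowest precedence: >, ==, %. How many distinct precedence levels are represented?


Looking up precedence for each operator:
  > -> precedence 4
  == -> precedence 3
  % -> precedence 6
Sorted highest to lowest: %, >, ==
Distinct precedence values: [6, 4, 3]
Number of distinct levels: 3

3


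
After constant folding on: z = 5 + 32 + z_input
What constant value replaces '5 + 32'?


Identifying constant sub-expression:
  Original: z = 5 + 32 + z_input
  5 and 32 are both compile-time constants
  Evaluating: 5 + 32 = 37
  After folding: z = 37 + z_input

37


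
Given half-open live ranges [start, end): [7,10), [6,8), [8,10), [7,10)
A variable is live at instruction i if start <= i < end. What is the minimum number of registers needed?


Live ranges:
  Var0: [7, 10)
  Var1: [6, 8)
  Var2: [8, 10)
  Var3: [7, 10)
Sweep-line events (position, delta, active):
  pos=6 start -> active=1
  pos=7 start -> active=2
  pos=7 start -> active=3
  pos=8 end -> active=2
  pos=8 start -> active=3
  pos=10 end -> active=2
  pos=10 end -> active=1
  pos=10 end -> active=0
Maximum simultaneous active: 3
Minimum registers needed: 3

3


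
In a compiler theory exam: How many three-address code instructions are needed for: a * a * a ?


Expression: a * a * a
Generating three-address code (respecting * over +/- precedence):
  Instruction 1: t1 = a * a
  Instruction 2: t2 = t1 * a
Total instructions: 2

2


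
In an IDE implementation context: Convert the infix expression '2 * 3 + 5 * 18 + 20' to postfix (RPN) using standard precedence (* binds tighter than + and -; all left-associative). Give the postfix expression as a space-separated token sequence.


Applying the shunting-yard algorithm:
  Operand 2 -> output
  Push '*' onto operator stack -> op-stack: [*]
  Operand 3 -> output
  See '+' (prec 1); top '*' (prec 2) >= it -> pop '*' to output
  Push '+' onto operator stack -> op-stack: [+]
  Operand 5 -> output
  Push '*' onto operator stack -> op-stack: [+, *]
  Operand 18 -> output
  See '+' (prec 1); top '*' (prec 2) >= it -> pop '*' to output
  See '+' (prec 1); top '+' (prec 1) >= it -> pop '+' to output
  Push '+' onto operator stack -> op-stack: [+]
  Operand 20 -> output
  End of input: pop '+' to output
Postfix result: 2 3 * 5 18 * + 20 +

2 3 * 5 18 * + 20 +


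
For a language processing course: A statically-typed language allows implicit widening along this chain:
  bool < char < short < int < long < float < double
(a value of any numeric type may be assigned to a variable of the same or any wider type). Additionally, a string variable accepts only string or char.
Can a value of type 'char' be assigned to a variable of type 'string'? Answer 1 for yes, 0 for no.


Target variable type: string
Source value type: char
Rule: string accepts only {string, char}
  source 'char' in {string, char}? Yes
Result: 1

1


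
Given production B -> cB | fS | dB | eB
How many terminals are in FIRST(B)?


Production: B -> cB | fS | dB | eB
Examining each alternative for leading terminals:
  B -> cB : first terminal = 'c'
  B -> fS : first terminal = 'f'
  B -> dB : first terminal = 'd'
  B -> eB : first terminal = 'e'
FIRST(B) = {c, d, e, f}
Count: 4

4


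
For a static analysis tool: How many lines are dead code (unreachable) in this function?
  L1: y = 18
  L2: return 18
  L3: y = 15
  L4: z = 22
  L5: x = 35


Analyzing control flow:
  L1: reachable (before return)
  L2: reachable (return statement)
  L3: DEAD (after return at L2)
  L4: DEAD (after return at L2)
  L5: DEAD (after return at L2)
Return at L2, total lines = 5
Dead lines: L3 through L5
Count: 3

3


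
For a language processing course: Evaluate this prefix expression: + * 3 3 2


Parsing prefix expression: + * 3 3 2
Step 1: Innermost operation '* 3 3'
  3 * 3 = 9
Step 2: Outer operation '+ [9] 2'
  9 + 2 = 11

11


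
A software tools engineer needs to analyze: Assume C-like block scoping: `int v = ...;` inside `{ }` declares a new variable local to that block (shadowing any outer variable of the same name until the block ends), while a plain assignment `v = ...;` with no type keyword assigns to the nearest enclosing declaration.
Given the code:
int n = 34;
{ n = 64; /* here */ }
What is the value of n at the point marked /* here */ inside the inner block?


Analyzing scoping rules:
Outer scope: declares n = 34
Inner block: 'n = 64;' has no type keyword, so it is an assignment to the outer n (no shadowing)
Inside the block, after the assignment -> 64
Result: 64

64


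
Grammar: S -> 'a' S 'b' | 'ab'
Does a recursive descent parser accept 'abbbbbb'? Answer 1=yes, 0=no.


Grammar accepts strings of the form a^n b^n (n >= 1)
Word: 'abbbbbb'
Counting: 1 a's and 6 b's
Check: 1 == 6? No
Mismatch: a-count != b-count
Rejected

0


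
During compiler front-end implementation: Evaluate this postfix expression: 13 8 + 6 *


Processing tokens left to right:
Push 13, Push 8
Pop 13 and 8, compute 13 + 8 = 21, push 21
Push 6
Pop 21 and 6, compute 21 * 6 = 126, push 126
Stack result: 126

126


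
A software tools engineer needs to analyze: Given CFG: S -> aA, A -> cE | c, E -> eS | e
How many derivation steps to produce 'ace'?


Grammar: S -> aA, A -> cE | c, E -> eS | e
Deriving 'ace':
Step 1: S -> aA => aA
Step 2: A -> cE => acE
Step 3: E -> e => ace
Total derivation steps: 3

3


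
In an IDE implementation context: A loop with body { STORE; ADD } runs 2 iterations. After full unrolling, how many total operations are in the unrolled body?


Loop body operations: STORE, ADD (2 ops per iteration)
Unrolling 2 iterations:
  Iteration 1: STORE, ADD (2 ops)
  Iteration 2: STORE, ADD (2 ops)
Total: 2 iterations * 2 ops/iter = 4 operations

4


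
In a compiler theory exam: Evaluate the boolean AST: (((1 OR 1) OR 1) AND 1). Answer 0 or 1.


Step 1: Evaluate inner node
  1 OR 1 = 1
Step 2: Evaluate next node
  1 OR 1 = 1
Step 3: Evaluate root node
  1 AND 1 = 1

1


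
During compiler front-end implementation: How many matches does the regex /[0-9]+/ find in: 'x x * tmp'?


Pattern: /[0-9]+/ (int literals)
Input: 'x x * tmp'
Scanning for matches:
Total matches: 0

0


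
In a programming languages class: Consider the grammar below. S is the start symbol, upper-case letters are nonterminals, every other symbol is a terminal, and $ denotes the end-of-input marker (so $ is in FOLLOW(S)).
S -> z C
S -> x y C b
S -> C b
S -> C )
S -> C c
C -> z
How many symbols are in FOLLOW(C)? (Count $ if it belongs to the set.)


S is the start symbol and does not occur in any rule body, so FOLLOW(S) = {$}.
Examining every occurrence of C in a rule body:
  S -> z C : C is at the right end -> add FOLLOW(S) = {$}
  S -> x y C b : C is followed by terminal 'b' -> add 'b'
  S -> C b : C is followed by terminal 'b' -> add 'b' (already in the set)
  S -> C ) : C is followed by terminal ')' -> add ')'
  S -> C c : C is followed by terminal 'c' -> add 'c'
  C -> z : C does not occur in the body -> contributes nothing
FOLLOW(C) = {), b, c, $}
Count: 4

4


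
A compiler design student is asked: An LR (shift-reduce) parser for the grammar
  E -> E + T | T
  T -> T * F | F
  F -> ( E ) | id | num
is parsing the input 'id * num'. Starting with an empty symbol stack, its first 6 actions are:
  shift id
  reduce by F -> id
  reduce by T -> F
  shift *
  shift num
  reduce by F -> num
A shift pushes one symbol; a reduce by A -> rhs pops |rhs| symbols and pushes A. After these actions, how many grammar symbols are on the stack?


Tracking the symbol stack through each action:
  Action 1: shift 'id' : push -> stack = [id] (size 1)
  Action 2: reduce by F -> id : pop 1, push F -> stack = [F] (size 1)
  Action 3: reduce by T -> F : pop 1, push T -> stack = [T] (size 1)
  Action 4: shift '*' : push -> stack = [T, *] (size 2)
  Action 5: shift 'num' : push -> stack = [T, *, num] (size 3)
  Action 6: reduce by F -> num : pop 1, push F -> stack = [T, *, F] (size 3)
Final stack size: 3

3


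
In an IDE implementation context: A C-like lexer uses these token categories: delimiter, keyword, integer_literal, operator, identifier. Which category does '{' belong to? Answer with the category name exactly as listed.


Token: '{'
Checking categories:
  identifier: no
  integer_literal: no
  operator: no
  keyword: no
  delimiter: YES
Category: delimiter

delimiter


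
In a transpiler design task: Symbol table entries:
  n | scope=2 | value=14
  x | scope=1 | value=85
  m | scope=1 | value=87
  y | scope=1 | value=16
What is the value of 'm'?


Searching symbol table for 'm':
  n | scope=2 | value=14
  x | scope=1 | value=85
  m | scope=1 | value=87 <- MATCH
  y | scope=1 | value=16
Found 'm' at scope 1 with value 87

87


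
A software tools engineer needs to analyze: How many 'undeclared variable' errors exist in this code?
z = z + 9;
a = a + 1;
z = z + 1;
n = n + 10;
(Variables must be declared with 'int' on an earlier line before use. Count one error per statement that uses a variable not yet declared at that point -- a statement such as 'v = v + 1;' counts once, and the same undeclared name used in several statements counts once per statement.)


Scanning code line by line:
  Line 1: use 'z' -> ERROR (undeclared)
  Line 2: use 'a' -> ERROR (undeclared)
  Line 3: use 'z' -> ERROR (undeclared)
  Line 4: use 'n' -> ERROR (undeclared)
Total undeclared variable errors: 4

4


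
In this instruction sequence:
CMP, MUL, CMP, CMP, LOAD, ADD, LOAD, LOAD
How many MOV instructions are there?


Scanning instruction sequence for MOV:
  Position 1: CMP
  Position 2: MUL
  Position 3: CMP
  Position 4: CMP
  Position 5: LOAD
  Position 6: ADD
  Position 7: LOAD
  Position 8: LOAD
Matches at positions: []
Total MOV count: 0

0


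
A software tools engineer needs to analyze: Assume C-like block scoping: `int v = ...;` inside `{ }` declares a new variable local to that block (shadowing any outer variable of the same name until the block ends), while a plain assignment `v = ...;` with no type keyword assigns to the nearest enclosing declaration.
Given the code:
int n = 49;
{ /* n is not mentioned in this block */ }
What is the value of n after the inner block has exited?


Analyzing scoping rules:
Outer scope: declares n = 49
Inner block: n is neither redeclared nor assigned -> unchanged
After the block -> 49
Result: 49

49


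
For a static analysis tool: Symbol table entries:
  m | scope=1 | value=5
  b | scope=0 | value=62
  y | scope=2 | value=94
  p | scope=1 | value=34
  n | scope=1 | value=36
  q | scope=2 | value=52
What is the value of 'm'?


Searching symbol table for 'm':
  m | scope=1 | value=5 <- MATCH
  b | scope=0 | value=62
  y | scope=2 | value=94
  p | scope=1 | value=34
  n | scope=1 | value=36
  q | scope=2 | value=52
Found 'm' at scope 1 with value 5

5


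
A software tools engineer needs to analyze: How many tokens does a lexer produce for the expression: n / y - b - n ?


Scanning 'n / y - b - n'
Token 1: 'n' -> identifier
Token 2: '/' -> operator
Token 3: 'y' -> identifier
Token 4: '-' -> operator
Token 5: 'b' -> identifier
Token 6: '-' -> operator
Token 7: 'n' -> identifier
Total tokens: 7

7


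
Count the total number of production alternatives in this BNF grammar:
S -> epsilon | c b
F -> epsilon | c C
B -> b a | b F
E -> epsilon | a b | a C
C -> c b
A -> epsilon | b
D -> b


Counting alternatives per rule:
  S: 2 alternative(s)
  F: 2 alternative(s)
  B: 2 alternative(s)
  E: 3 alternative(s)
  C: 1 alternative(s)
  A: 2 alternative(s)
  D: 1 alternative(s)
Sum: 2 + 2 + 2 + 3 + 1 + 2 + 1 = 13

13


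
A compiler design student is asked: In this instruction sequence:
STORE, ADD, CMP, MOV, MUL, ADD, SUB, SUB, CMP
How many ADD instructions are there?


Scanning instruction sequence for ADD:
  Position 1: STORE
  Position 2: ADD <- MATCH
  Position 3: CMP
  Position 4: MOV
  Position 5: MUL
  Position 6: ADD <- MATCH
  Position 7: SUB
  Position 8: SUB
  Position 9: CMP
Matches at positions: [2, 6]
Total ADD count: 2

2


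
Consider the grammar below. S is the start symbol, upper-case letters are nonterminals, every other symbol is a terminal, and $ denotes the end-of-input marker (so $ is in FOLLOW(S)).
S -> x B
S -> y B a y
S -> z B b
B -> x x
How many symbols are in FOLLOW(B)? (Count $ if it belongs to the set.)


S is the start symbol and does not occur in any rule body, so FOLLOW(S) = {$}.
Examining every occurrence of B in a rule body:
  S -> x B : B is at the right end -> add FOLLOW(S) = {$}
  S -> y B a y : B is followed by terminal 'a' -> add 'a'
  S -> z B b : B is followed by terminal 'b' -> add 'b'
  B -> x x : B does not occur in the body -> contributes nothing
FOLLOW(B) = {a, b, $}
Count: 3

3


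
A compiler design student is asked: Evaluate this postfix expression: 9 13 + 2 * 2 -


Processing tokens left to right:
Push 9, Push 13
Pop 9 and 13, compute 9 + 13 = 22, push 22
Push 2
Pop 22 and 2, compute 22 * 2 = 44, push 44
Push 2
Pop 44 and 2, compute 44 - 2 = 42, push 42
Stack result: 42

42


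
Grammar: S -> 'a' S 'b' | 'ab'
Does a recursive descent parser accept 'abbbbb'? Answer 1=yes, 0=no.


Grammar accepts strings of the form a^n b^n (n >= 1)
Word: 'abbbbb'
Counting: 1 a's and 5 b's
Check: 1 == 5? No
Mismatch: a-count != b-count
Rejected

0


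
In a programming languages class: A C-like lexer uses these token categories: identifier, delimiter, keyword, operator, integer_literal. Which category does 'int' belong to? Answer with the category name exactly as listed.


Token: 'int'
Checking categories:
  identifier: no
  integer_literal: no
  operator: no
  keyword: YES
  delimiter: no
Category: keyword

keyword


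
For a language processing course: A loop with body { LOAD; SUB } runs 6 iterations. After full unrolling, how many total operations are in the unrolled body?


Loop body operations: LOAD, SUB (2 ops per iteration)
Unrolling 6 iterations:
  Iteration 1: LOAD, SUB (2 ops)
  Iteration 2: LOAD, SUB (2 ops)
  Iteration 3: LOAD, SUB (2 ops)
  Iteration 4: LOAD, SUB (2 ops)
  Iteration 5: LOAD, SUB (2 ops)
  Iteration 6: LOAD, SUB (2 ops)
Total: 6 iterations * 2 ops/iter = 12 operations

12


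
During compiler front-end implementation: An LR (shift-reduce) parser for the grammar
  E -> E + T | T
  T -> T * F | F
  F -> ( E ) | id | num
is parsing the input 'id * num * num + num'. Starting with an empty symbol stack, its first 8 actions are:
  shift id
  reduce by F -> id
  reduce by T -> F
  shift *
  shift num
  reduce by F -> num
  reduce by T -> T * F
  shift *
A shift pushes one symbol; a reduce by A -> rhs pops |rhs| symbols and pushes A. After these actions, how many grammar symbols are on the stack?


Tracking the symbol stack through each action:
  Action 1: shift 'id' : push -> stack = [id] (size 1)
  Action 2: reduce by F -> id : pop 1, push F -> stack = [F] (size 1)
  Action 3: reduce by T -> F : pop 1, push T -> stack = [T] (size 1)
  Action 4: shift '*' : push -> stack = [T, *] (size 2)
  Action 5: shift 'num' : push -> stack = [T, *, num] (size 3)
  Action 6: reduce by F -> num : pop 1, push F -> stack = [T, *, F] (size 3)
  Action 7: reduce by T -> T * F : pop 3, push T -> stack = [T] (size 1)
  Action 8: shift '*' : push -> stack = [T, *] (size 2)
Final stack size: 2

2


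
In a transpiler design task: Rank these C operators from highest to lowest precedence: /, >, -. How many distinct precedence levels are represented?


Looking up precedence for each operator:
  / -> precedence 6
  > -> precedence 4
  - -> precedence 5
Sorted highest to lowest: /, -, >
Distinct precedence values: [6, 5, 4]
Number of distinct levels: 3

3


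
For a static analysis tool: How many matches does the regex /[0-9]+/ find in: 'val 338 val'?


Pattern: /[0-9]+/ (int literals)
Input: 'val 338 val'
Scanning for matches:
  Match 1: '338'
Total matches: 1

1


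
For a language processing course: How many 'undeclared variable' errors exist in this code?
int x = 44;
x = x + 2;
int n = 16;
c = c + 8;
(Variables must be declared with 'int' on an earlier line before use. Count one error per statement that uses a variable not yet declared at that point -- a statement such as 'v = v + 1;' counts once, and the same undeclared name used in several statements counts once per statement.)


Scanning code line by line:
  Line 1: declare 'x' -> declared = ['x']
  Line 2: use 'x' -> OK (declared)
  Line 3: declare 'n' -> declared = ['n', 'x']
  Line 4: use 'c' -> ERROR (undeclared)
Total undeclared variable errors: 1

1


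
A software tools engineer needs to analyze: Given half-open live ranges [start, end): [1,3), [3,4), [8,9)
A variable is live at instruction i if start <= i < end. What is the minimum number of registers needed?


Live ranges:
  Var0: [1, 3)
  Var1: [3, 4)
  Var2: [8, 9)
Sweep-line events (position, delta, active):
  pos=1 start -> active=1
  pos=3 end -> active=0
  pos=3 start -> active=1
  pos=4 end -> active=0
  pos=8 start -> active=1
  pos=9 end -> active=0
Maximum simultaneous active: 1
Minimum registers needed: 1

1


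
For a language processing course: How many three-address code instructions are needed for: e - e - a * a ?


Expression: e - e - a * a
Generating three-address code (respecting * over +/- precedence):
  Instruction 1: t1 = a * a
  Instruction 2: t2 = e - e
  Instruction 3: t3 = t2 - t1
Total instructions: 3

3


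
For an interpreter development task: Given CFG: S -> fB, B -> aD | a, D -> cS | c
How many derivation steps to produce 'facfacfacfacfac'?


Grammar: S -> fB, B -> aD | a, D -> cS | c
Deriving 'facfacfacfacfac':
Step 1: S -> fB => fB
Step 2: B -> aD => faD
Step 3: D -> cS => facS
Step 4: S -> fB => facfB
Step 5: B -> aD => facfaD
Step 6: D -> cS => facfacS
Step 7: S -> fB => facfacfB
Step 8: B -> aD => facfacfaD
Step 9: D -> cS => facfacfacS
Step 10: S -> fB => facfacfacfB
Step 11: B -> aD => facfacfacfaD
Step 12: D -> cS => facfacfacfacS
Step 13: S -> fB => facfacfacfacfB
Step 14: B -> aD => facfacfacfacfaD
Step 15: D -> c => facfacfacfacfac
Total derivation steps: 15

15


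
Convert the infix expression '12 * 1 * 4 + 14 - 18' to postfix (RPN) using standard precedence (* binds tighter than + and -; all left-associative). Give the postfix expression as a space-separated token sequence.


Applying the shunting-yard algorithm:
  Operand 12 -> output
  Push '*' onto operator stack -> op-stack: [*]
  Operand 1 -> output
  See '*' (prec 2); top '*' (prec 2) >= it -> pop '*' to output
  Push '*' onto operator stack -> op-stack: [*]
  Operand 4 -> output
  See '+' (prec 1); top '*' (prec 2) >= it -> pop '*' to output
  Push '+' onto operator stack -> op-stack: [+]
  Operand 14 -> output
  See '-' (prec 1); top '+' (prec 1) >= it -> pop '+' to output
  Push '-' onto operator stack -> op-stack: [-]
  Operand 18 -> output
  End of input: pop '-' to output
Postfix result: 12 1 * 4 * 14 + 18 -

12 1 * 4 * 14 + 18 -


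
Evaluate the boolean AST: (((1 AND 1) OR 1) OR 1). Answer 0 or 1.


Step 1: Evaluate inner node
  1 AND 1 = 1
Step 2: Evaluate next node
  1 OR 1 = 1
Step 3: Evaluate root node
  1 OR 1 = 1

1


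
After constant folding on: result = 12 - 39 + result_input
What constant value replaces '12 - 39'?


Identifying constant sub-expression:
  Original: result = 12 - 39 + result_input
  12 and 39 are both compile-time constants
  Evaluating: 12 - 39 = -27
  After folding: result = -27 + result_input

-27


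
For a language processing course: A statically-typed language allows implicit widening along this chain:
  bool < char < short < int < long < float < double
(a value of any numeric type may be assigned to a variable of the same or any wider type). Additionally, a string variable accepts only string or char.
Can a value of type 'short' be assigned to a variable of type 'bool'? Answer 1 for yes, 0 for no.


Target variable type: bool
Source value type: short
Numeric ranks: short=2, bool=0
Widening allowed iff rank(source) <= rank(target): 2 <= 0? No
Result: 0

0


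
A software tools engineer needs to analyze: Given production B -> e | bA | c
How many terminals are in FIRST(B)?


Production: B -> e | bA | c
Examining each alternative for leading terminals:
  B -> e : first terminal = 'e'
  B -> bA : first terminal = 'b'
  B -> c : first terminal = 'c'
FIRST(B) = {b, c, e}
Count: 3

3


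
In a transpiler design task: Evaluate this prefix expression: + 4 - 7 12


Parsing prefix expression: + 4 - 7 12
Step 1: Innermost operation '- 7 12'
  7 - 12 = -5
Step 2: Outer operation '+ 4 [-5]'
  4 + -5 = -1

-1


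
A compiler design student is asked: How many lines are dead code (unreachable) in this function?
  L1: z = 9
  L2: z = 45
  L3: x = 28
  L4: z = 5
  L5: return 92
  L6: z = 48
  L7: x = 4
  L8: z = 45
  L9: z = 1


Analyzing control flow:
  L1: reachable (before return)
  L2: reachable (before return)
  L3: reachable (before return)
  L4: reachable (before return)
  L5: reachable (return statement)
  L6: DEAD (after return at L5)
  L7: DEAD (after return at L5)
  L8: DEAD (after return at L5)
  L9: DEAD (after return at L5)
Return at L5, total lines = 9
Dead lines: L6 through L9
Count: 4

4


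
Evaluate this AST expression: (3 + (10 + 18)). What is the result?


Expression: (3 + (10 + 18))
Evaluating step by step:
  10 + 18 = 28
  3 + 28 = 31
Result: 31

31


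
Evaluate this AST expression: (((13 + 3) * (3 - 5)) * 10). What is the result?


Expression: (((13 + 3) * (3 - 5)) * 10)
Evaluating step by step:
  13 + 3 = 16
  3 - 5 = -2
  16 * -2 = -32
  -32 * 10 = -320
Result: -320

-320


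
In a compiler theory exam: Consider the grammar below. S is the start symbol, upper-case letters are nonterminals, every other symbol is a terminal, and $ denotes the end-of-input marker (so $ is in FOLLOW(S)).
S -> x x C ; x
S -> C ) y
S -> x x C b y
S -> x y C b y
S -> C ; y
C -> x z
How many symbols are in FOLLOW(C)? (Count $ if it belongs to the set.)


S is the start symbol and does not occur in any rule body, so FOLLOW(S) = {$}.
Examining every occurrence of C in a rule body:
  S -> x x C ; x : C is followed by terminal ';' -> add ';'
  S -> C ) y : C is followed by terminal ')' -> add ')'
  S -> x x C b y : C is followed by terminal 'b' -> add 'b'
  S -> x y C b y : C is followed by terminal 'b' -> add 'b' (already in the set)
  S -> C ; y : C is followed by terminal ';' -> add ';' (already in the set)
  C -> x z : C does not occur in the body -> contributes nothing
FOLLOW(C) = {), ;, b}
Count: 3

3


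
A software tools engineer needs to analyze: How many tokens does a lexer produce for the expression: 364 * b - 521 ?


Scanning '364 * b - 521'
Token 1: '364' -> integer_literal
Token 2: '*' -> operator
Token 3: 'b' -> identifier
Token 4: '-' -> operator
Token 5: '521' -> integer_literal
Total tokens: 5

5


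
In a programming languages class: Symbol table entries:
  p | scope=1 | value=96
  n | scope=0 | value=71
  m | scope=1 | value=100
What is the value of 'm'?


Searching symbol table for 'm':
  p | scope=1 | value=96
  n | scope=0 | value=71
  m | scope=1 | value=100 <- MATCH
Found 'm' at scope 1 with value 100

100


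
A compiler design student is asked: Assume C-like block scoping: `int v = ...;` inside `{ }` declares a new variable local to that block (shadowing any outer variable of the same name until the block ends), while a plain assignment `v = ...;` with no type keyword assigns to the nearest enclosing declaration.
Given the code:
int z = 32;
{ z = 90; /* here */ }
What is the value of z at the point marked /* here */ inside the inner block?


Analyzing scoping rules:
Outer scope: declares z = 32
Inner block: 'z = 90;' has no type keyword, so it is an assignment to the outer z (no shadowing)
Inside the block, after the assignment -> 90
Result: 90

90


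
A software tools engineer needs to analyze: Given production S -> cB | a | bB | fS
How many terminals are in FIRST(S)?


Production: S -> cB | a | bB | fS
Examining each alternative for leading terminals:
  S -> cB : first terminal = 'c'
  S -> a : first terminal = 'a'
  S -> bB : first terminal = 'b'
  S -> fS : first terminal = 'f'
FIRST(S) = {a, b, c, f}
Count: 4

4


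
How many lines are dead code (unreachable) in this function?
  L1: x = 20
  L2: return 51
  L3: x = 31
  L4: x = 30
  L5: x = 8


Analyzing control flow:
  L1: reachable (before return)
  L2: reachable (return statement)
  L3: DEAD (after return at L2)
  L4: DEAD (after return at L2)
  L5: DEAD (after return at L2)
Return at L2, total lines = 5
Dead lines: L3 through L5
Count: 3

3


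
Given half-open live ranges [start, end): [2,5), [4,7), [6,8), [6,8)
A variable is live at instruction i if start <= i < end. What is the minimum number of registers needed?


Live ranges:
  Var0: [2, 5)
  Var1: [4, 7)
  Var2: [6, 8)
  Var3: [6, 8)
Sweep-line events (position, delta, active):
  pos=2 start -> active=1
  pos=4 start -> active=2
  pos=5 end -> active=1
  pos=6 start -> active=2
  pos=6 start -> active=3
  pos=7 end -> active=2
  pos=8 end -> active=1
  pos=8 end -> active=0
Maximum simultaneous active: 3
Minimum registers needed: 3

3


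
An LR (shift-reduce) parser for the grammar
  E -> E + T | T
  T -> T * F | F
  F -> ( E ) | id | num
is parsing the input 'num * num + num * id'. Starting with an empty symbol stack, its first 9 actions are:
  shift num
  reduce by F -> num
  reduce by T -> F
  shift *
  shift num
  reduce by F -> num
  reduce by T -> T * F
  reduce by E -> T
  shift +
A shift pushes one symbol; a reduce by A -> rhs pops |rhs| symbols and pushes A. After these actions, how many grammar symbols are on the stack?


Tracking the symbol stack through each action:
  Action 1: shift 'num' : push -> stack = [num] (size 1)
  Action 2: reduce by F -> num : pop 1, push F -> stack = [F] (size 1)
  Action 3: reduce by T -> F : pop 1, push T -> stack = [T] (size 1)
  Action 4: shift '*' : push -> stack = [T, *] (size 2)
  Action 5: shift 'num' : push -> stack = [T, *, num] (size 3)
  Action 6: reduce by F -> num : pop 1, push F -> stack = [T, *, F] (size 3)
  Action 7: reduce by T -> T * F : pop 3, push T -> stack = [T] (size 1)
  Action 8: reduce by E -> T : pop 1, push E -> stack = [E] (size 1)
  Action 9: shift '+' : push -> stack = [E, +] (size 2)
Final stack size: 2

2


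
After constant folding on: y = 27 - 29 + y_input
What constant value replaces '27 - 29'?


Identifying constant sub-expression:
  Original: y = 27 - 29 + y_input
  27 and 29 are both compile-time constants
  Evaluating: 27 - 29 = -2
  After folding: y = -2 + y_input

-2


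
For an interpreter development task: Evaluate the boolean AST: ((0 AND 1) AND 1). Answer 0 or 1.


Step 1: Evaluate inner node
  0 AND 1 = 0
Step 2: Evaluate root node
  0 AND 1 = 0

0


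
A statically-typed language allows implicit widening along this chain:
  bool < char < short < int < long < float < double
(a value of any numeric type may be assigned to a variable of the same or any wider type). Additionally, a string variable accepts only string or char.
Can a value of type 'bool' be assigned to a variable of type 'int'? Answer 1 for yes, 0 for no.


Target variable type: int
Source value type: bool
Numeric ranks: bool=0, int=3
Widening allowed iff rank(source) <= rank(target): 0 <= 3? Yes
Result: 1

1


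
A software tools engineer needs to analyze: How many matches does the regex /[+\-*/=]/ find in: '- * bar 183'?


Pattern: /[+\-*/=]/ (operators)
Input: '- * bar 183'
Scanning for matches:
  Match 1: '-'
  Match 2: '*'
Total matches: 2

2


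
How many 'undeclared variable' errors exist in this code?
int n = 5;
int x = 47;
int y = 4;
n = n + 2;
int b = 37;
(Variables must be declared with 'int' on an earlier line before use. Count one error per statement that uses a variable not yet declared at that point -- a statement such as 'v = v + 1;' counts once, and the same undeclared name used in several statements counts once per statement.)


Scanning code line by line:
  Line 1: declare 'n' -> declared = ['n']
  Line 2: declare 'x' -> declared = ['n', 'x']
  Line 3: declare 'y' -> declared = ['n', 'x', 'y']
  Line 4: use 'n' -> OK (declared)
  Line 5: declare 'b' -> declared = ['b', 'n', 'x', 'y']
Total undeclared variable errors: 0

0


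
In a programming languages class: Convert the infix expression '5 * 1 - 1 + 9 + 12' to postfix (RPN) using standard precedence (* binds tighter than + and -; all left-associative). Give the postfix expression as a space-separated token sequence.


Applying the shunting-yard algorithm:
  Operand 5 -> output
  Push '*' onto operator stack -> op-stack: [*]
  Operand 1 -> output
  See '-' (prec 1); top '*' (prec 2) >= it -> pop '*' to output
  Push '-' onto operator stack -> op-stack: [-]
  Operand 1 -> output
  See '+' (prec 1); top '-' (prec 1) >= it -> pop '-' to output
  Push '+' onto operator stack -> op-stack: [+]
  Operand 9 -> output
  See '+' (prec 1); top '+' (prec 1) >= it -> pop '+' to output
  Push '+' onto operator stack -> op-stack: [+]
  Operand 12 -> output
  End of input: pop '+' to output
Postfix result: 5 1 * 1 - 9 + 12 +

5 1 * 1 - 9 + 12 +


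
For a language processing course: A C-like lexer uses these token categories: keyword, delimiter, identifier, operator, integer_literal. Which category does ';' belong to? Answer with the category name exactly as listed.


Token: ';'
Checking categories:
  identifier: no
  integer_literal: no
  operator: no
  keyword: no
  delimiter: YES
Category: delimiter

delimiter


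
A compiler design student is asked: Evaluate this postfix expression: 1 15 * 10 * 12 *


Processing tokens left to right:
Push 1, Push 15
Pop 1 and 15, compute 1 * 15 = 15, push 15
Push 10
Pop 15 and 10, compute 15 * 10 = 150, push 150
Push 12
Pop 150 and 12, compute 150 * 12 = 1800, push 1800
Stack result: 1800

1800


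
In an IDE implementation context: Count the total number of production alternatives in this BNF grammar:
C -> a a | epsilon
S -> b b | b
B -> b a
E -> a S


Counting alternatives per rule:
  C: 2 alternative(s)
  S: 2 alternative(s)
  B: 1 alternative(s)
  E: 1 alternative(s)
Sum: 2 + 2 + 1 + 1 = 6

6


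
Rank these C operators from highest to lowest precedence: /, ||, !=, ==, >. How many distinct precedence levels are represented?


Looking up precedence for each operator:
  / -> precedence 6
  || -> precedence 1
  != -> precedence 3
  == -> precedence 3
  > -> precedence 4
Sorted highest to lowest: /, >, !=, ==, ||
Distinct precedence values: [6, 4, 3, 1]
Number of distinct levels: 4

4


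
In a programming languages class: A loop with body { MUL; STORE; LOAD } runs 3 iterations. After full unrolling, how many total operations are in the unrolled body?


Loop body operations: MUL, STORE, LOAD (3 ops per iteration)
Unrolling 3 iterations:
  Iteration 1: MUL, STORE, LOAD (3 ops)
  Iteration 2: MUL, STORE, LOAD (3 ops)
  Iteration 3: MUL, STORE, LOAD (3 ops)
Total: 3 iterations * 3 ops/iter = 9 operations

9


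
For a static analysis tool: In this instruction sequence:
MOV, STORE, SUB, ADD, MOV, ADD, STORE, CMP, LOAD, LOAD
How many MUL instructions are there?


Scanning instruction sequence for MUL:
  Position 1: MOV
  Position 2: STORE
  Position 3: SUB
  Position 4: ADD
  Position 5: MOV
  Position 6: ADD
  Position 7: STORE
  Position 8: CMP
  Position 9: LOAD
  Position 10: LOAD
Matches at positions: []
Total MUL count: 0

0


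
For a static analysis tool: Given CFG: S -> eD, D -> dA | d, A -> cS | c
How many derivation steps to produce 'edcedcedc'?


Grammar: S -> eD, D -> dA | d, A -> cS | c
Deriving 'edcedcedc':
Step 1: S -> eD => eD
Step 2: D -> dA => edA
Step 3: A -> cS => edcS
Step 4: S -> eD => edceD
Step 5: D -> dA => edcedA
Step 6: A -> cS => edcedcS
Step 7: S -> eD => edcedceD
Step 8: D -> dA => edcedcedA
Step 9: A -> c => edcedcedc
Total derivation steps: 9

9


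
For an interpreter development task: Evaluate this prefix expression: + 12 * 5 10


Parsing prefix expression: + 12 * 5 10
Step 1: Innermost operation '* 5 10'
  5 * 10 = 50
Step 2: Outer operation '+ 12 [50]'
  12 + 50 = 62

62


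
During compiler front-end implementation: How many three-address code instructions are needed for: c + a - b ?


Expression: c + a - b
Generating three-address code (respecting * over +/- precedence):
  Instruction 1: t1 = c + a
  Instruction 2: t2 = t1 - b
Total instructions: 2

2


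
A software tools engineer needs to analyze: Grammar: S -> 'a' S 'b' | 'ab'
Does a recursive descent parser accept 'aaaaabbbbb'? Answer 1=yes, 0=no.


Grammar accepts strings of the form a^n b^n (n >= 1)
Word: 'aaaaabbbbb'
Counting: 5 a's and 5 b's
Check: 5 == 5? Yes
Derivation (S -> aSb applied 4 time(s), then S -> ab): S => aSb => aaSbb => aaaSbbb => aaaaSbbbb => aaaaabbbbb
Accepted

1


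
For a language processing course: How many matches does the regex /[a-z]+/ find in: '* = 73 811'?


Pattern: /[a-z]+/ (identifiers)
Input: '* = 73 811'
Scanning for matches:
Total matches: 0

0


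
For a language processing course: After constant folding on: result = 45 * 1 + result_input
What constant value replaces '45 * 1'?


Identifying constant sub-expression:
  Original: result = 45 * 1 + result_input
  45 and 1 are both compile-time constants
  Evaluating: 45 * 1 = 45
  After folding: result = 45 + result_input

45


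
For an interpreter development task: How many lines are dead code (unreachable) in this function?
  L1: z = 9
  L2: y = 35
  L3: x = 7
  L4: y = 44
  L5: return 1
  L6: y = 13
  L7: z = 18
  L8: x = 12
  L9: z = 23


Analyzing control flow:
  L1: reachable (before return)
  L2: reachable (before return)
  L3: reachable (before return)
  L4: reachable (before return)
  L5: reachable (return statement)
  L6: DEAD (after return at L5)
  L7: DEAD (after return at L5)
  L8: DEAD (after return at L5)
  L9: DEAD (after return at L5)
Return at L5, total lines = 9
Dead lines: L6 through L9
Count: 4

4


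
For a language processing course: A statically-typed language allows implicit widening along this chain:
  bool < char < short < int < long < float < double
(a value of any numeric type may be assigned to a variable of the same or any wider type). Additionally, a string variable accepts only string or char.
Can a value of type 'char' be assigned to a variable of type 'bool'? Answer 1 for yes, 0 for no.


Target variable type: bool
Source value type: char
Numeric ranks: char=1, bool=0
Widening allowed iff rank(source) <= rank(target): 1 <= 0? No
Result: 0

0


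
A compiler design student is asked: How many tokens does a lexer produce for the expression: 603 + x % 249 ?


Scanning '603 + x % 249'
Token 1: '603' -> integer_literal
Token 2: '+' -> operator
Token 3: 'x' -> identifier
Token 4: '%' -> operator
Token 5: '249' -> integer_literal
Total tokens: 5

5


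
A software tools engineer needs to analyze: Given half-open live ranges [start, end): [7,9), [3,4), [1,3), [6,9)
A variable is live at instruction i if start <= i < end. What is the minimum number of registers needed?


Live ranges:
  Var0: [7, 9)
  Var1: [3, 4)
  Var2: [1, 3)
  Var3: [6, 9)
Sweep-line events (position, delta, active):
  pos=1 start -> active=1
  pos=3 end -> active=0
  pos=3 start -> active=1
  pos=4 end -> active=0
  pos=6 start -> active=1
  pos=7 start -> active=2
  pos=9 end -> active=1
  pos=9 end -> active=0
Maximum simultaneous active: 2
Minimum registers needed: 2

2


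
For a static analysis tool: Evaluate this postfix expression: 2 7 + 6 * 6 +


Processing tokens left to right:
Push 2, Push 7
Pop 2 and 7, compute 2 + 7 = 9, push 9
Push 6
Pop 9 and 6, compute 9 * 6 = 54, push 54
Push 6
Pop 54 and 6, compute 54 + 6 = 60, push 60
Stack result: 60

60


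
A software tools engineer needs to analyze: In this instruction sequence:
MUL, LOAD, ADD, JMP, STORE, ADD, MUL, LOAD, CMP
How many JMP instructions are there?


Scanning instruction sequence for JMP:
  Position 1: MUL
  Position 2: LOAD
  Position 3: ADD
  Position 4: JMP <- MATCH
  Position 5: STORE
  Position 6: ADD
  Position 7: MUL
  Position 8: LOAD
  Position 9: CMP
Matches at positions: [4]
Total JMP count: 1

1


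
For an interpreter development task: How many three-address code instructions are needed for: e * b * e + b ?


Expression: e * b * e + b
Generating three-address code (respecting * over +/- precedence):
  Instruction 1: t1 = e * b
  Instruction 2: t2 = t1 * e
  Instruction 3: t3 = t2 + b
Total instructions: 3

3


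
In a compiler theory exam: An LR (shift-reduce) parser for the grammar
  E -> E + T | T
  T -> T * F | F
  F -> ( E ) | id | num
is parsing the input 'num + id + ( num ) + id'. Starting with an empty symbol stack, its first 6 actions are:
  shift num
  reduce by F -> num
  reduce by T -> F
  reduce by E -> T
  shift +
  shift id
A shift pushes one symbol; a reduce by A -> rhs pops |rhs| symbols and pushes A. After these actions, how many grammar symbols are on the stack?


Tracking the symbol stack through each action:
  Action 1: shift 'num' : push -> stack = [num] (size 1)
  Action 2: reduce by F -> num : pop 1, push F -> stack = [F] (size 1)
  Action 3: reduce by T -> F : pop 1, push T -> stack = [T] (size 1)
  Action 4: reduce by E -> T : pop 1, push E -> stack = [E] (size 1)
  Action 5: shift '+' : push -> stack = [E, +] (size 2)
  Action 6: shift 'id' : push -> stack = [E, +, id] (size 3)
Final stack size: 3

3


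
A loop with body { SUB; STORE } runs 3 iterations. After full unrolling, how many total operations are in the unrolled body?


Loop body operations: SUB, STORE (2 ops per iteration)
Unrolling 3 iterations:
  Iteration 1: SUB, STORE (2 ops)
  Iteration 2: SUB, STORE (2 ops)
  Iteration 3: SUB, STORE (2 ops)
Total: 3 iterations * 2 ops/iter = 6 operations

6


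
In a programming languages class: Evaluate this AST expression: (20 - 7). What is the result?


Expression: (20 - 7)
Evaluating step by step:
  20 - 7 = 13
Result: 13

13


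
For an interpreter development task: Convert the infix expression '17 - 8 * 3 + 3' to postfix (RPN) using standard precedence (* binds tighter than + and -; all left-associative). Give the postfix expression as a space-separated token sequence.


Applying the shunting-yard algorithm:
  Operand 17 -> output
  Push '-' onto operator stack -> op-stack: [-]
  Operand 8 -> output
  Push '*' onto operator stack -> op-stack: [-, *]
  Operand 3 -> output
  See '+' (prec 1); top '*' (prec 2) >= it -> pop '*' to output
  See '+' (prec 1); top '-' (prec 1) >= it -> pop '-' to output
  Push '+' onto operator stack -> op-stack: [+]
  Operand 3 -> output
  End of input: pop '+' to output
Postfix result: 17 8 3 * - 3 +

17 8 3 * - 3 +


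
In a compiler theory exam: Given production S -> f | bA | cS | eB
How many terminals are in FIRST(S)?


Production: S -> f | bA | cS | eB
Examining each alternative for leading terminals:
  S -> f : first terminal = 'f'
  S -> bA : first terminal = 'b'
  S -> cS : first terminal = 'c'
  S -> eB : first terminal = 'e'
FIRST(S) = {b, c, e, f}
Count: 4

4


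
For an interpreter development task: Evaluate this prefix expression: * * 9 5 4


Parsing prefix expression: * * 9 5 4
Step 1: Innermost operation '* 9 5'
  9 * 5 = 45
Step 2: Outer operation '* [45] 4'
  45 * 4 = 180

180
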